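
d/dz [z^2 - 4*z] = 2*z - 4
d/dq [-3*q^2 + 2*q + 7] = 2 - 6*q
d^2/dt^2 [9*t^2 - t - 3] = 18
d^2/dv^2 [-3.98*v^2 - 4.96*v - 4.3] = -7.96000000000000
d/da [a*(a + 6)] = 2*a + 6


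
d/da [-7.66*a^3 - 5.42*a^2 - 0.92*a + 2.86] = -22.98*a^2 - 10.84*a - 0.92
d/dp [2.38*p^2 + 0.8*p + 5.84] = 4.76*p + 0.8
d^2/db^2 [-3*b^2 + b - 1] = -6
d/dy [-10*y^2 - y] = -20*y - 1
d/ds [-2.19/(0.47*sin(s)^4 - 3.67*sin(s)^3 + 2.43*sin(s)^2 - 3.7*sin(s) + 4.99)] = (4.1172*sin(s)^3 - 24.1119*sin(s)^2 + 10.6434*sin(s) - 8.103)*cos(s)/(0.47*sin(s)^4 - 3.67*sin(s)^3 + 2.43*sin(s)^2 - 3.7*sin(s) + 4.99)^2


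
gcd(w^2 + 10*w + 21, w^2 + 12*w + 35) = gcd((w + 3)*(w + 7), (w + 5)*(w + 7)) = w + 7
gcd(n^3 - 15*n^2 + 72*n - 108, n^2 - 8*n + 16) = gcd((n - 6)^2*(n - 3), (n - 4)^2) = 1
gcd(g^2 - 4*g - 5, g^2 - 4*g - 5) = g^2 - 4*g - 5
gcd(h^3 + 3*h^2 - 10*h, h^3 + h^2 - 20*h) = h^2 + 5*h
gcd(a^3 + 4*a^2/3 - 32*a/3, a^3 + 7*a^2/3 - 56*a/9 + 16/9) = a + 4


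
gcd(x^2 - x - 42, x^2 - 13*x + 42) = x - 7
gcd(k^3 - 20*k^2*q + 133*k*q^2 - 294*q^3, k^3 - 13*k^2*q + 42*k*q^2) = k^2 - 13*k*q + 42*q^2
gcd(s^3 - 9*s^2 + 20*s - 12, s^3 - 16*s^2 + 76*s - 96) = s^2 - 8*s + 12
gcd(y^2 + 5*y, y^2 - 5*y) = y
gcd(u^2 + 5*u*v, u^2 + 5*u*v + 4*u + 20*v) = u + 5*v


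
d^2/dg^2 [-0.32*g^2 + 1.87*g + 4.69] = -0.640000000000000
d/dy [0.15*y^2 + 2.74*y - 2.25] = 0.3*y + 2.74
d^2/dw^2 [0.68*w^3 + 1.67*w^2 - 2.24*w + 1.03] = 4.08*w + 3.34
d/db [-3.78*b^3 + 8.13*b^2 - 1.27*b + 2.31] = -11.34*b^2 + 16.26*b - 1.27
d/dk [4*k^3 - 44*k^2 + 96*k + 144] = 12*k^2 - 88*k + 96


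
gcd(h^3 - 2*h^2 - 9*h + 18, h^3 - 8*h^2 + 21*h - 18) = h^2 - 5*h + 6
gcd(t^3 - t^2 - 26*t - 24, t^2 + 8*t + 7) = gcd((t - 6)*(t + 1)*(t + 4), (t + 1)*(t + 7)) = t + 1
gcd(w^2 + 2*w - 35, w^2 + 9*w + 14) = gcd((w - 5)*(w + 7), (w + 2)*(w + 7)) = w + 7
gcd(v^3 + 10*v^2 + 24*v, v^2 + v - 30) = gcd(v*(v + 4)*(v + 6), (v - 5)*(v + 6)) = v + 6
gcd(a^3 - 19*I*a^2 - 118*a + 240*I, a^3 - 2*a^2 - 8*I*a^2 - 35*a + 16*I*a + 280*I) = a - 8*I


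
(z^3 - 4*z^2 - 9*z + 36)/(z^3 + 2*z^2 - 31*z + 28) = (z^2 - 9)/(z^2 + 6*z - 7)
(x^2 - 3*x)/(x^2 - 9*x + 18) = x/(x - 6)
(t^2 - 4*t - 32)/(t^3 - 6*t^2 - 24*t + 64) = 1/(t - 2)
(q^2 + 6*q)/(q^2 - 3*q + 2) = q*(q + 6)/(q^2 - 3*q + 2)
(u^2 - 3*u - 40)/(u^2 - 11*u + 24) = (u + 5)/(u - 3)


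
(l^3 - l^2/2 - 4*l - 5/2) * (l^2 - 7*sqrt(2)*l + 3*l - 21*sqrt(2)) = l^5 - 7*sqrt(2)*l^4 + 5*l^4/2 - 35*sqrt(2)*l^3/2 - 11*l^3/2 - 29*l^2/2 + 77*sqrt(2)*l^2/2 - 15*l/2 + 203*sqrt(2)*l/2 + 105*sqrt(2)/2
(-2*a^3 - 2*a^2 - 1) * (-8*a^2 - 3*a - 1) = 16*a^5 + 22*a^4 + 8*a^3 + 10*a^2 + 3*a + 1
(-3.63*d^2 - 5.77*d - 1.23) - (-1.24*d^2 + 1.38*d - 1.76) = -2.39*d^2 - 7.15*d + 0.53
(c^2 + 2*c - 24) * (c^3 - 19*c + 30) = c^5 + 2*c^4 - 43*c^3 - 8*c^2 + 516*c - 720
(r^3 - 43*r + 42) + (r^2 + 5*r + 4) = r^3 + r^2 - 38*r + 46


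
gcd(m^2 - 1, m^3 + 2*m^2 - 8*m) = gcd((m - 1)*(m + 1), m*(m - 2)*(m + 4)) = 1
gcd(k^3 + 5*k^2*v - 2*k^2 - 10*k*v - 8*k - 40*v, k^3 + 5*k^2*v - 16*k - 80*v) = k^2 + 5*k*v - 4*k - 20*v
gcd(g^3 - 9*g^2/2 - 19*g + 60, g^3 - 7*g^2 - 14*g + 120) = g^2 - 2*g - 24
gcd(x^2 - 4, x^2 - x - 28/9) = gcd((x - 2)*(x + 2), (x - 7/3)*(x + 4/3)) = 1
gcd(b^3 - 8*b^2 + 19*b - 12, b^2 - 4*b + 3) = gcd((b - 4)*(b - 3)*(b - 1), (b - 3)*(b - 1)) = b^2 - 4*b + 3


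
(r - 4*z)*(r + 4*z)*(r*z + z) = r^3*z + r^2*z - 16*r*z^3 - 16*z^3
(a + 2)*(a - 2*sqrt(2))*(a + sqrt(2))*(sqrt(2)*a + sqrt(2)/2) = sqrt(2)*a^4 - 2*a^3 + 5*sqrt(2)*a^3/2 - 5*a^2 - 3*sqrt(2)*a^2 - 10*sqrt(2)*a - 2*a - 4*sqrt(2)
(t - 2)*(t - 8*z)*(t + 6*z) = t^3 - 2*t^2*z - 2*t^2 - 48*t*z^2 + 4*t*z + 96*z^2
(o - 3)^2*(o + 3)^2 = o^4 - 18*o^2 + 81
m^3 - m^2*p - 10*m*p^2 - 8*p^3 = (m - 4*p)*(m + p)*(m + 2*p)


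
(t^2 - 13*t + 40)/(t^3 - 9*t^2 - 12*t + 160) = 1/(t + 4)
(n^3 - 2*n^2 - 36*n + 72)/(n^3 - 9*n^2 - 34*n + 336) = (n^2 - 8*n + 12)/(n^2 - 15*n + 56)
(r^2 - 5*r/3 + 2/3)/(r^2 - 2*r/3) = (r - 1)/r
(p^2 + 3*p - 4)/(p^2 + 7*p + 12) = (p - 1)/(p + 3)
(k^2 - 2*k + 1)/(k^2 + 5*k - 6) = (k - 1)/(k + 6)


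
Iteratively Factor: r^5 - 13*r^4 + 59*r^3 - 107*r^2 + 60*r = (r)*(r^4 - 13*r^3 + 59*r^2 - 107*r + 60) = r*(r - 4)*(r^3 - 9*r^2 + 23*r - 15) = r*(r - 4)*(r - 1)*(r^2 - 8*r + 15) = r*(r - 5)*(r - 4)*(r - 1)*(r - 3)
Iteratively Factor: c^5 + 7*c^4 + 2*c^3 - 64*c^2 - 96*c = (c + 4)*(c^4 + 3*c^3 - 10*c^2 - 24*c) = c*(c + 4)*(c^3 + 3*c^2 - 10*c - 24) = c*(c - 3)*(c + 4)*(c^2 + 6*c + 8) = c*(c - 3)*(c + 4)^2*(c + 2)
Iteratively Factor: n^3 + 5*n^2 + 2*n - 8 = (n - 1)*(n^2 + 6*n + 8) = (n - 1)*(n + 2)*(n + 4)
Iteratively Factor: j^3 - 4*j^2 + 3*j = (j)*(j^2 - 4*j + 3) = j*(j - 3)*(j - 1)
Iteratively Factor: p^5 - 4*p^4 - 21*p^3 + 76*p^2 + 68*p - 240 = (p - 2)*(p^4 - 2*p^3 - 25*p^2 + 26*p + 120) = (p - 2)*(p + 2)*(p^3 - 4*p^2 - 17*p + 60) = (p - 2)*(p + 2)*(p + 4)*(p^2 - 8*p + 15) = (p - 5)*(p - 2)*(p + 2)*(p + 4)*(p - 3)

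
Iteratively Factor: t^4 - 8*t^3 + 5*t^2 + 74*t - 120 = (t - 4)*(t^3 - 4*t^2 - 11*t + 30) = (t - 4)*(t - 2)*(t^2 - 2*t - 15) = (t - 4)*(t - 2)*(t + 3)*(t - 5)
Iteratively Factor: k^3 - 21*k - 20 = (k - 5)*(k^2 + 5*k + 4) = (k - 5)*(k + 4)*(k + 1)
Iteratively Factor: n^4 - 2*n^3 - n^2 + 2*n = (n - 1)*(n^3 - n^2 - 2*n) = n*(n - 1)*(n^2 - n - 2) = n*(n - 1)*(n + 1)*(n - 2)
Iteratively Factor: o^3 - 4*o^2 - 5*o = (o)*(o^2 - 4*o - 5) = o*(o + 1)*(o - 5)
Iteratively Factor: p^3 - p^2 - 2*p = (p)*(p^2 - p - 2) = p*(p - 2)*(p + 1)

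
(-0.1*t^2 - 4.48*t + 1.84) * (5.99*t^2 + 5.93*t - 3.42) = -0.599*t^4 - 27.4282*t^3 - 15.2028*t^2 + 26.2328*t - 6.2928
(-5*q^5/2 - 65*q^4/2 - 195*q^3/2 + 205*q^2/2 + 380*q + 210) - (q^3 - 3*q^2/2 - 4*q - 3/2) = -5*q^5/2 - 65*q^4/2 - 197*q^3/2 + 104*q^2 + 384*q + 423/2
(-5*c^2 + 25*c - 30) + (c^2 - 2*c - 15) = -4*c^2 + 23*c - 45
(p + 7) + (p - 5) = 2*p + 2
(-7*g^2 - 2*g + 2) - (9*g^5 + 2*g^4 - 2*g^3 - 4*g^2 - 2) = -9*g^5 - 2*g^4 + 2*g^3 - 3*g^2 - 2*g + 4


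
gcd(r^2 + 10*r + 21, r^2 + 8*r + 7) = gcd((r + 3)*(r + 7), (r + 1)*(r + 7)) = r + 7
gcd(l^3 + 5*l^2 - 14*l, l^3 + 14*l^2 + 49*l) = l^2 + 7*l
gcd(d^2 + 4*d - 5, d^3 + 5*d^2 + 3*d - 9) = d - 1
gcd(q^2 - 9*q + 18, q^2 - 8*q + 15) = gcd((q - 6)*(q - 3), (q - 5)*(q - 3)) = q - 3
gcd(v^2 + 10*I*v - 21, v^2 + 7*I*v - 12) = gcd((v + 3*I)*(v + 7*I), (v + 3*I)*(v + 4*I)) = v + 3*I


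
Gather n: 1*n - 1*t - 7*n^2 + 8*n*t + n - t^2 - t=-7*n^2 + n*(8*t + 2) - t^2 - 2*t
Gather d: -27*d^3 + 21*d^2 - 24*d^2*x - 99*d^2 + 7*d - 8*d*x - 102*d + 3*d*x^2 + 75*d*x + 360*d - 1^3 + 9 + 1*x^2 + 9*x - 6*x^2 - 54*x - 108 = -27*d^3 + d^2*(-24*x - 78) + d*(3*x^2 + 67*x + 265) - 5*x^2 - 45*x - 100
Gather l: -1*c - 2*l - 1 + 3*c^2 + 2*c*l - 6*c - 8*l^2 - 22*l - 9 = 3*c^2 - 7*c - 8*l^2 + l*(2*c - 24) - 10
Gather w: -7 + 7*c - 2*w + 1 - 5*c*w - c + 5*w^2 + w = 6*c + 5*w^2 + w*(-5*c - 1) - 6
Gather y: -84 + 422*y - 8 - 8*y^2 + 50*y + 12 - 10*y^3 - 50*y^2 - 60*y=-10*y^3 - 58*y^2 + 412*y - 80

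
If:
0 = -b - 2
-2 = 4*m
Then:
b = -2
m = -1/2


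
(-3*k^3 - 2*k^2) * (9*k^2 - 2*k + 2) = -27*k^5 - 12*k^4 - 2*k^3 - 4*k^2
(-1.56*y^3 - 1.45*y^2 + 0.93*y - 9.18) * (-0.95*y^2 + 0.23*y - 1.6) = 1.482*y^5 + 1.0187*y^4 + 1.279*y^3 + 11.2549*y^2 - 3.5994*y + 14.688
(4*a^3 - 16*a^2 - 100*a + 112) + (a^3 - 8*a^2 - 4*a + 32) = 5*a^3 - 24*a^2 - 104*a + 144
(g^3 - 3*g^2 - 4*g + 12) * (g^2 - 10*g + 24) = g^5 - 13*g^4 + 50*g^3 - 20*g^2 - 216*g + 288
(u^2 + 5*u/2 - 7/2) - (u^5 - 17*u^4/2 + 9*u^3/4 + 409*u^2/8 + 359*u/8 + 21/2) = -u^5 + 17*u^4/2 - 9*u^3/4 - 401*u^2/8 - 339*u/8 - 14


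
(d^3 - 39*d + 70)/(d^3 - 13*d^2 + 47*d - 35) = (d^2 + 5*d - 14)/(d^2 - 8*d + 7)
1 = 1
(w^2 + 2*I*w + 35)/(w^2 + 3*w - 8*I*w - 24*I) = (w^2 + 2*I*w + 35)/(w^2 + w*(3 - 8*I) - 24*I)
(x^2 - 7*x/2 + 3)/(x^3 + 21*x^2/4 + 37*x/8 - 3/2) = 4*(2*x^2 - 7*x + 6)/(8*x^3 + 42*x^2 + 37*x - 12)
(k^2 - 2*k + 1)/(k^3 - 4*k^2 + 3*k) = (k - 1)/(k*(k - 3))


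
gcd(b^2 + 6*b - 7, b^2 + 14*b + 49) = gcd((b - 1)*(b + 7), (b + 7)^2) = b + 7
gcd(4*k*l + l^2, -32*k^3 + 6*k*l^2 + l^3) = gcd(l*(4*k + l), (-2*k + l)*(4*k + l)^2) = 4*k + l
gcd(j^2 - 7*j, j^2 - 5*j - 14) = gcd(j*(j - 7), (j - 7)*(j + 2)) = j - 7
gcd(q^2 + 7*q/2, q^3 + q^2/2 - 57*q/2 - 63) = q + 7/2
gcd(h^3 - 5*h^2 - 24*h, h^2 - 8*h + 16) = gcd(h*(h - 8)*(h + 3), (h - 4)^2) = 1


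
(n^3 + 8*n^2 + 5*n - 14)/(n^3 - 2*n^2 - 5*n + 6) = (n + 7)/(n - 3)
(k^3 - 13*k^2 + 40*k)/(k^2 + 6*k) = (k^2 - 13*k + 40)/(k + 6)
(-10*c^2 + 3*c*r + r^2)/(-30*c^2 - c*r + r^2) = (-2*c + r)/(-6*c + r)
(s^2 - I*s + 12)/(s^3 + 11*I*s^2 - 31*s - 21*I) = (s - 4*I)/(s^2 + 8*I*s - 7)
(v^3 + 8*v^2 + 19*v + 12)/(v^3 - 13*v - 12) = (v + 4)/(v - 4)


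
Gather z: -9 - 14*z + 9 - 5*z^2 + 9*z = -5*z^2 - 5*z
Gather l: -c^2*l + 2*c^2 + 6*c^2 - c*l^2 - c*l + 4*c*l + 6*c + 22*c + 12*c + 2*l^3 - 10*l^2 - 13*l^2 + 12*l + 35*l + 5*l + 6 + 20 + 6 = 8*c^2 + 40*c + 2*l^3 + l^2*(-c - 23) + l*(-c^2 + 3*c + 52) + 32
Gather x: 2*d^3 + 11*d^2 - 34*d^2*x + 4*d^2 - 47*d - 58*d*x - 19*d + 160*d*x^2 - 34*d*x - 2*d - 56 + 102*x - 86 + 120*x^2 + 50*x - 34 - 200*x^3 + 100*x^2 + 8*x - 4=2*d^3 + 15*d^2 - 68*d - 200*x^3 + x^2*(160*d + 220) + x*(-34*d^2 - 92*d + 160) - 180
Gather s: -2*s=-2*s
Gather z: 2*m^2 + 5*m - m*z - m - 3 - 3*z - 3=2*m^2 + 4*m + z*(-m - 3) - 6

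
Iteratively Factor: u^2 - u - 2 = (u - 2)*(u + 1)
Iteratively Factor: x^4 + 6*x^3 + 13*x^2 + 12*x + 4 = (x + 1)*(x^3 + 5*x^2 + 8*x + 4) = (x + 1)^2*(x^2 + 4*x + 4) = (x + 1)^2*(x + 2)*(x + 2)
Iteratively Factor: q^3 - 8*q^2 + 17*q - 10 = (q - 2)*(q^2 - 6*q + 5) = (q - 5)*(q - 2)*(q - 1)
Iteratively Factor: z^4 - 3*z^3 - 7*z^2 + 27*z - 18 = (z - 1)*(z^3 - 2*z^2 - 9*z + 18) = (z - 2)*(z - 1)*(z^2 - 9) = (z - 3)*(z - 2)*(z - 1)*(z + 3)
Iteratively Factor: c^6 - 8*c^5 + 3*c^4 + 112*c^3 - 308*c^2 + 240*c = (c - 5)*(c^5 - 3*c^4 - 12*c^3 + 52*c^2 - 48*c) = c*(c - 5)*(c^4 - 3*c^3 - 12*c^2 + 52*c - 48) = c*(c - 5)*(c - 2)*(c^3 - c^2 - 14*c + 24) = c*(c - 5)*(c - 2)*(c + 4)*(c^2 - 5*c + 6) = c*(c - 5)*(c - 2)^2*(c + 4)*(c - 3)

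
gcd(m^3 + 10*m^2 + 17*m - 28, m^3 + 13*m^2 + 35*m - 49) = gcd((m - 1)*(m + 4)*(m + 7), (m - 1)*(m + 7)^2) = m^2 + 6*m - 7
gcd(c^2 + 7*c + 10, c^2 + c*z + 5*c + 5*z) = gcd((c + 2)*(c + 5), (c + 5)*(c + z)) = c + 5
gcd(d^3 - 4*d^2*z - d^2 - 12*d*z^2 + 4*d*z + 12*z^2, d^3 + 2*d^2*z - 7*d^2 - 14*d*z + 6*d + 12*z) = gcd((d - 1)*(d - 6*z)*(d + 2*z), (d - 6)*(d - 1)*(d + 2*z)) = d^2 + 2*d*z - d - 2*z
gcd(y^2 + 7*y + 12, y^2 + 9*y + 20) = y + 4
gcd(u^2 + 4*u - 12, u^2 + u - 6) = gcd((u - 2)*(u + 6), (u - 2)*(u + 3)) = u - 2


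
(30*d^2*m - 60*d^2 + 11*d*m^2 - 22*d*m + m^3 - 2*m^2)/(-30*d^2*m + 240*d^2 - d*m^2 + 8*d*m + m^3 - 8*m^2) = (-6*d*m + 12*d - m^2 + 2*m)/(6*d*m - 48*d - m^2 + 8*m)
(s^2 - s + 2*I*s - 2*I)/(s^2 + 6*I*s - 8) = (s - 1)/(s + 4*I)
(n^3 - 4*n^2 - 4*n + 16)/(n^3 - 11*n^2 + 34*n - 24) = (n^2 - 4)/(n^2 - 7*n + 6)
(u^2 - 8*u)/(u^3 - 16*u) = (u - 8)/(u^2 - 16)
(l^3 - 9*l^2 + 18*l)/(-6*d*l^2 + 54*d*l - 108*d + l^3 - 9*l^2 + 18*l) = -l/(6*d - l)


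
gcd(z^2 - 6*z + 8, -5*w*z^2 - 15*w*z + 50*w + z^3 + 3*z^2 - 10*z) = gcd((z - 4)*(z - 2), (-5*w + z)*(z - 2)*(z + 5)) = z - 2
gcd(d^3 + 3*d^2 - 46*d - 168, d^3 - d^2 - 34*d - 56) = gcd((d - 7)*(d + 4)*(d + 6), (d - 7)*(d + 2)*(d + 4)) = d^2 - 3*d - 28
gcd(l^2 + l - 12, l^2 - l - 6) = l - 3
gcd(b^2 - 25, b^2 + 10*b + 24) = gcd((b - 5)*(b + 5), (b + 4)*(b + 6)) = 1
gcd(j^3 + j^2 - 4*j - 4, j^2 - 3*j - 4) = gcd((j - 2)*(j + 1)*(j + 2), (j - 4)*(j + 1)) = j + 1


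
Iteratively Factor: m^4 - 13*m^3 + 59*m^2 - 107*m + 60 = (m - 5)*(m^3 - 8*m^2 + 19*m - 12) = (m - 5)*(m - 3)*(m^2 - 5*m + 4) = (m - 5)*(m - 3)*(m - 1)*(m - 4)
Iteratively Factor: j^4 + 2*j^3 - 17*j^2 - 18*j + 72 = (j + 3)*(j^3 - j^2 - 14*j + 24) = (j + 3)*(j + 4)*(j^2 - 5*j + 6) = (j - 2)*(j + 3)*(j + 4)*(j - 3)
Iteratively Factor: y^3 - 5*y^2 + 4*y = (y - 4)*(y^2 - y) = y*(y - 4)*(y - 1)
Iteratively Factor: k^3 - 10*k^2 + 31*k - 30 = (k - 3)*(k^2 - 7*k + 10) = (k - 5)*(k - 3)*(k - 2)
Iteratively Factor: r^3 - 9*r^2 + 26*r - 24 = (r - 2)*(r^2 - 7*r + 12) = (r - 3)*(r - 2)*(r - 4)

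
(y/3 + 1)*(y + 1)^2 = y^3/3 + 5*y^2/3 + 7*y/3 + 1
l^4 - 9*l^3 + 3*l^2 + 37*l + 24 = (l - 8)*(l - 3)*(l + 1)^2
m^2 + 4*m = m*(m + 4)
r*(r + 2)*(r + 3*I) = r^3 + 2*r^2 + 3*I*r^2 + 6*I*r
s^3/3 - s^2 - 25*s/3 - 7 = (s/3 + 1)*(s - 7)*(s + 1)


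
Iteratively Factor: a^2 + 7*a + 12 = (a + 4)*(a + 3)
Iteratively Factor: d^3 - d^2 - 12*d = (d - 4)*(d^2 + 3*d) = (d - 4)*(d + 3)*(d)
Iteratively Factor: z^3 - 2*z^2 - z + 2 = (z + 1)*(z^2 - 3*z + 2) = (z - 2)*(z + 1)*(z - 1)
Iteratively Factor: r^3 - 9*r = (r - 3)*(r^2 + 3*r) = r*(r - 3)*(r + 3)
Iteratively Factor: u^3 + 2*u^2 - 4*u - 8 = (u + 2)*(u^2 - 4) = (u + 2)^2*(u - 2)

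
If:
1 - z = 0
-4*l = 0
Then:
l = 0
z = 1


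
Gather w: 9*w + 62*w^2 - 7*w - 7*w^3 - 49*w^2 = -7*w^3 + 13*w^2 + 2*w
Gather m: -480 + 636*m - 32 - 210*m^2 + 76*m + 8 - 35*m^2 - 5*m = -245*m^2 + 707*m - 504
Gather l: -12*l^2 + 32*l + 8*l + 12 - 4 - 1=-12*l^2 + 40*l + 7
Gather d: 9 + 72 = 81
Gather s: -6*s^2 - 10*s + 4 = -6*s^2 - 10*s + 4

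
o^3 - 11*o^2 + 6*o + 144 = (o - 8)*(o - 6)*(o + 3)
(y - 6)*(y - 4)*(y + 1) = y^3 - 9*y^2 + 14*y + 24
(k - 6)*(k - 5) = k^2 - 11*k + 30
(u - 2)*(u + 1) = u^2 - u - 2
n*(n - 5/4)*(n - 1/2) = n^3 - 7*n^2/4 + 5*n/8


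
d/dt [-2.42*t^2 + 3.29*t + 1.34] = 3.29 - 4.84*t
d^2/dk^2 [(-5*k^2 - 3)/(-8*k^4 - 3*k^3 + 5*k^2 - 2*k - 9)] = 2*(960*k^8 + 360*k^7 + 2165*k^6 + 600*k^5 - 5328*k^4 - 1159*k^3 - 342*k^2 - 333*k + 552)/(512*k^12 + 576*k^11 - 744*k^10 - 309*k^9 + 2481*k^8 + 1095*k^7 - 2126*k^6 + 240*k^5 + 2883*k^4 + 197*k^3 - 1107*k^2 + 486*k + 729)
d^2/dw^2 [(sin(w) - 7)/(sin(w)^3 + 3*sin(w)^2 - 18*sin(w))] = 2*(-2*sin(w)^4 + 27*sin(w)^3 + 78*sin(w)^2 - 60*sin(w) - 708 + 1323/sin(w) + 1134/sin(w)^2 - 2268/sin(w)^3)/((sin(w) - 3)^3*(sin(w) + 6)^3)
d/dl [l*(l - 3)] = 2*l - 3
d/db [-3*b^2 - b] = -6*b - 1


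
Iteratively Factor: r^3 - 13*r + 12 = (r - 3)*(r^2 + 3*r - 4) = (r - 3)*(r - 1)*(r + 4)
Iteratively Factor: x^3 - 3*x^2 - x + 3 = (x + 1)*(x^2 - 4*x + 3) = (x - 3)*(x + 1)*(x - 1)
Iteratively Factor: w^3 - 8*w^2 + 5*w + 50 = (w - 5)*(w^2 - 3*w - 10) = (w - 5)^2*(w + 2)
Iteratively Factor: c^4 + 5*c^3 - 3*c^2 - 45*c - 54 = (c + 2)*(c^3 + 3*c^2 - 9*c - 27) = (c + 2)*(c + 3)*(c^2 - 9) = (c + 2)*(c + 3)^2*(c - 3)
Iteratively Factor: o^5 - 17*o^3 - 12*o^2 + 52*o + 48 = (o + 2)*(o^4 - 2*o^3 - 13*o^2 + 14*o + 24) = (o - 4)*(o + 2)*(o^3 + 2*o^2 - 5*o - 6) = (o - 4)*(o + 1)*(o + 2)*(o^2 + o - 6) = (o - 4)*(o + 1)*(o + 2)*(o + 3)*(o - 2)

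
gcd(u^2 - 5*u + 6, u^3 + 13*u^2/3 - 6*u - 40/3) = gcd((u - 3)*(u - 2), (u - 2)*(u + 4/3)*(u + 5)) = u - 2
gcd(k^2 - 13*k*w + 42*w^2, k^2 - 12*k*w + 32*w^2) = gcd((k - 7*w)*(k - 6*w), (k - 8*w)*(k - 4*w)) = 1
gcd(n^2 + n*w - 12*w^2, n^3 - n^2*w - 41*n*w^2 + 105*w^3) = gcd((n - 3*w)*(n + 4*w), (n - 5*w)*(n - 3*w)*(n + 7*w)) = -n + 3*w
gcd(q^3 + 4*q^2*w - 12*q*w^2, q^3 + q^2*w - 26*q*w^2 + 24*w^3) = q + 6*w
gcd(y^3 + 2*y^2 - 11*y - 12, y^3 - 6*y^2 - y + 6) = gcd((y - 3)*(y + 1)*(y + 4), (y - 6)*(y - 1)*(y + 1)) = y + 1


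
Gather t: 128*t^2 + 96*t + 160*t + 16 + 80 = 128*t^2 + 256*t + 96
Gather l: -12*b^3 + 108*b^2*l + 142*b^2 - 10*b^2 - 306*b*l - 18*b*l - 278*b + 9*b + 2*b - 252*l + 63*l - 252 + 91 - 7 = -12*b^3 + 132*b^2 - 267*b + l*(108*b^2 - 324*b - 189) - 168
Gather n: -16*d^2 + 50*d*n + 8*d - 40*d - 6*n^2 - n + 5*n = -16*d^2 - 32*d - 6*n^2 + n*(50*d + 4)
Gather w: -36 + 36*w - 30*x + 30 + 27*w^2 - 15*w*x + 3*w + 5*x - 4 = 27*w^2 + w*(39 - 15*x) - 25*x - 10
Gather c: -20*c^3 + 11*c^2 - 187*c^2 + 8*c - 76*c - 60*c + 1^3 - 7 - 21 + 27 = -20*c^3 - 176*c^2 - 128*c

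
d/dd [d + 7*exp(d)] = 7*exp(d) + 1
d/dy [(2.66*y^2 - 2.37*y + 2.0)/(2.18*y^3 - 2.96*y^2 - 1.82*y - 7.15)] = (-5.7988*y^4 + 10.3332*y^3 - 24.9364*y^2 - 26.198*y + 20.5855)/(4.7524*y^6 - 12.9056*y^5 + 0.826399999999999*y^4 - 20.3996*y^3 + 45.6404*y^2 + 26.026*y + 51.1225)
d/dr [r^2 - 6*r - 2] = 2*r - 6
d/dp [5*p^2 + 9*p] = 10*p + 9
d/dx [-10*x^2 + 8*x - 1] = 8 - 20*x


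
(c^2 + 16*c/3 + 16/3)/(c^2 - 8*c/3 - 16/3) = (c + 4)/(c - 4)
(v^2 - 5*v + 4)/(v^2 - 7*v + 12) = (v - 1)/(v - 3)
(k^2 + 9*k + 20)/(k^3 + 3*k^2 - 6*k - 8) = (k + 5)/(k^2 - k - 2)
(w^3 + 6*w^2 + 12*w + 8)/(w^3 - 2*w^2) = (w^3 + 6*w^2 + 12*w + 8)/(w^2*(w - 2))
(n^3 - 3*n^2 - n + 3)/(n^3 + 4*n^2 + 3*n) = (n^2 - 4*n + 3)/(n*(n + 3))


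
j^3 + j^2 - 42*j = j*(j - 6)*(j + 7)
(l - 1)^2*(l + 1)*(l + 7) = l^4 + 6*l^3 - 8*l^2 - 6*l + 7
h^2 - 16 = (h - 4)*(h + 4)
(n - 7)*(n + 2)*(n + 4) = n^3 - n^2 - 34*n - 56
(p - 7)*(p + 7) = p^2 - 49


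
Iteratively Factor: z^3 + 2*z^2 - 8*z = (z)*(z^2 + 2*z - 8) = z*(z - 2)*(z + 4)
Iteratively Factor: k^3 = (k)*(k^2) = k^2*(k)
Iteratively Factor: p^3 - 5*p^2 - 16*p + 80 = (p - 4)*(p^2 - p - 20) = (p - 4)*(p + 4)*(p - 5)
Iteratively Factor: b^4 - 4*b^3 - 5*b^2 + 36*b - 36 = (b - 2)*(b^3 - 2*b^2 - 9*b + 18) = (b - 3)*(b - 2)*(b^2 + b - 6) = (b - 3)*(b - 2)*(b + 3)*(b - 2)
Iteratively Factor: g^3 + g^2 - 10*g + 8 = (g - 1)*(g^2 + 2*g - 8) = (g - 2)*(g - 1)*(g + 4)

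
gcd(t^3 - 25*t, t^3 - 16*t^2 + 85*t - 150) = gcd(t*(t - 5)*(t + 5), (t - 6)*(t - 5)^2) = t - 5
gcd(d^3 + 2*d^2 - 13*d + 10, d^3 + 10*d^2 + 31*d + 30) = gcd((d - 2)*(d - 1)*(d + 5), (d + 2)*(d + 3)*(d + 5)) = d + 5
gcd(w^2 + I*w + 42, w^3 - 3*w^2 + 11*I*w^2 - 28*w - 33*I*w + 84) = w + 7*I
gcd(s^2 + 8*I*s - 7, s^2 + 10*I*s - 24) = 1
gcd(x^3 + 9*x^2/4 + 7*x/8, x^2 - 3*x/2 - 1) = x + 1/2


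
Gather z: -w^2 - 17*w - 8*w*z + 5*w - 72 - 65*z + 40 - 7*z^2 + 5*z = -w^2 - 12*w - 7*z^2 + z*(-8*w - 60) - 32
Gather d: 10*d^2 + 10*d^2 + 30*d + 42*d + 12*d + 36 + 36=20*d^2 + 84*d + 72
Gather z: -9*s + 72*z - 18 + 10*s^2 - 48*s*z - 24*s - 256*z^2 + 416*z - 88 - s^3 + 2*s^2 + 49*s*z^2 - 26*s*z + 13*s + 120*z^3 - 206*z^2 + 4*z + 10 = -s^3 + 12*s^2 - 20*s + 120*z^3 + z^2*(49*s - 462) + z*(492 - 74*s) - 96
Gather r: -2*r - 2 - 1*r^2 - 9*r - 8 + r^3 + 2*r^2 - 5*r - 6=r^3 + r^2 - 16*r - 16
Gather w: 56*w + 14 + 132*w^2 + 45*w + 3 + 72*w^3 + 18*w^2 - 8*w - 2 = 72*w^3 + 150*w^2 + 93*w + 15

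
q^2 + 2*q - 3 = (q - 1)*(q + 3)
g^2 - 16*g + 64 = (g - 8)^2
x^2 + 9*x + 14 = (x + 2)*(x + 7)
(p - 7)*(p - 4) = p^2 - 11*p + 28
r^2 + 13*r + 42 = (r + 6)*(r + 7)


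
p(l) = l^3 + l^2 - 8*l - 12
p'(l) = 3*l^2 + 2*l - 8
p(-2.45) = -1.10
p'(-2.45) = 5.11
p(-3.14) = -7.98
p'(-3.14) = 15.30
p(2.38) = -11.89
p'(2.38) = 13.75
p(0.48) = -15.50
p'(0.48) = -6.35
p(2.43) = -11.19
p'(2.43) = 14.57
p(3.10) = 2.60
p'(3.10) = 27.03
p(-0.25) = -9.95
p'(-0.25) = -8.31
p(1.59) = -18.17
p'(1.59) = 2.76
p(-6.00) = -144.00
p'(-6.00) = 88.00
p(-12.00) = -1500.00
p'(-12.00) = 400.00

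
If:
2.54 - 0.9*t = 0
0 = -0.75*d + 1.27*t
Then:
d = 4.78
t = 2.82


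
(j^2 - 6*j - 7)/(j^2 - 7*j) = (j + 1)/j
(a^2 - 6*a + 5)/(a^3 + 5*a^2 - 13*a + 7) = (a - 5)/(a^2 + 6*a - 7)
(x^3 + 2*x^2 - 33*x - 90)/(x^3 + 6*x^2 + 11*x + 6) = (x^2 - x - 30)/(x^2 + 3*x + 2)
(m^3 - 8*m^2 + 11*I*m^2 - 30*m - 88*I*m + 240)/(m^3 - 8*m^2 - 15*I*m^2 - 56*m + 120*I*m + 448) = (m^2 + 11*I*m - 30)/(m^2 - 15*I*m - 56)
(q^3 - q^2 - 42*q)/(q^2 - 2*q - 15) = q*(-q^2 + q + 42)/(-q^2 + 2*q + 15)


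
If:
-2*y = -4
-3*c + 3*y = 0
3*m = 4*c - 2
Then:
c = 2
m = 2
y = 2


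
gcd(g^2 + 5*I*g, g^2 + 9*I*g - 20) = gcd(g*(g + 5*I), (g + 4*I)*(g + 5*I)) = g + 5*I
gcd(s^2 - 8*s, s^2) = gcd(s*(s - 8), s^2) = s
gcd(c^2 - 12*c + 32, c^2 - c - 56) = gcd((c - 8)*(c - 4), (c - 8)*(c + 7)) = c - 8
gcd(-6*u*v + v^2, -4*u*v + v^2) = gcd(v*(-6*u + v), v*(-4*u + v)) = v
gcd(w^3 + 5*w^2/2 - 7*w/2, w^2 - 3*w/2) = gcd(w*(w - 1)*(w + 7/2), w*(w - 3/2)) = w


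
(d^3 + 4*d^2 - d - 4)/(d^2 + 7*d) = (d^3 + 4*d^2 - d - 4)/(d*(d + 7))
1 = 1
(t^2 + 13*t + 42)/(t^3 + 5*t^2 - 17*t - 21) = (t + 6)/(t^2 - 2*t - 3)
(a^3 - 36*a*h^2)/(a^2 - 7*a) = (a^2 - 36*h^2)/(a - 7)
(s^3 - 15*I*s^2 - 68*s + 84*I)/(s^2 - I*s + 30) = (s^2 - 9*I*s - 14)/(s + 5*I)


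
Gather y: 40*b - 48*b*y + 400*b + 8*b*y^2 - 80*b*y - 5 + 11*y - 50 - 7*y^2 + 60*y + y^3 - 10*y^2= 440*b + y^3 + y^2*(8*b - 17) + y*(71 - 128*b) - 55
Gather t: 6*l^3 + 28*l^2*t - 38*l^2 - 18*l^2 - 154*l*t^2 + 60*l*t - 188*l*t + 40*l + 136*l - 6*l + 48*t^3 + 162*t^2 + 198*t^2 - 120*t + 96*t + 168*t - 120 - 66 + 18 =6*l^3 - 56*l^2 + 170*l + 48*t^3 + t^2*(360 - 154*l) + t*(28*l^2 - 128*l + 144) - 168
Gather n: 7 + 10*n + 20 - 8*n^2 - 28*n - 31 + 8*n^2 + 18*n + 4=0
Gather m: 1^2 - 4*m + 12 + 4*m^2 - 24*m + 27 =4*m^2 - 28*m + 40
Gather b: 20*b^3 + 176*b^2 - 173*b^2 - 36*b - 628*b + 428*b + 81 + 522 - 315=20*b^3 + 3*b^2 - 236*b + 288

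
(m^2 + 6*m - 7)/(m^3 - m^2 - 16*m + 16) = (m + 7)/(m^2 - 16)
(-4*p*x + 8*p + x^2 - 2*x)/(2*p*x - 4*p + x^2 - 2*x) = (-4*p + x)/(2*p + x)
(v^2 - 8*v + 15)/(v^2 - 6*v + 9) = (v - 5)/(v - 3)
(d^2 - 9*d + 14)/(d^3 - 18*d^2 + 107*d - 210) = (d - 2)/(d^2 - 11*d + 30)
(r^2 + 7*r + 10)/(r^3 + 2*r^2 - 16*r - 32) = (r + 5)/(r^2 - 16)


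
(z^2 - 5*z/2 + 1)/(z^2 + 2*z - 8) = (z - 1/2)/(z + 4)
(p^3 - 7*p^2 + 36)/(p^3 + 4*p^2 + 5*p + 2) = (p^2 - 9*p + 18)/(p^2 + 2*p + 1)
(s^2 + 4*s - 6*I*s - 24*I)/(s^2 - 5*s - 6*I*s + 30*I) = (s + 4)/(s - 5)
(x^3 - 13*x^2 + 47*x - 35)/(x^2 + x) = (x^3 - 13*x^2 + 47*x - 35)/(x*(x + 1))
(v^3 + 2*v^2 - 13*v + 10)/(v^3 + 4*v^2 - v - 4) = (v^2 + 3*v - 10)/(v^2 + 5*v + 4)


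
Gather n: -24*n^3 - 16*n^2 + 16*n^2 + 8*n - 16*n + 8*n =-24*n^3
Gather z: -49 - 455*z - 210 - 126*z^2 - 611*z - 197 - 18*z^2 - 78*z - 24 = -144*z^2 - 1144*z - 480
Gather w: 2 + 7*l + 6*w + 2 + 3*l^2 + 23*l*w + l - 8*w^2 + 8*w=3*l^2 + 8*l - 8*w^2 + w*(23*l + 14) + 4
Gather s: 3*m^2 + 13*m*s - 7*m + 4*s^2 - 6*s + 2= 3*m^2 - 7*m + 4*s^2 + s*(13*m - 6) + 2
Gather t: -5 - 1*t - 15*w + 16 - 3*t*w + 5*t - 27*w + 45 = t*(4 - 3*w) - 42*w + 56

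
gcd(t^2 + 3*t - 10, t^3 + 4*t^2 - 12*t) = t - 2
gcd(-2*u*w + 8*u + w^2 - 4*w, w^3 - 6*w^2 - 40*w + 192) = w - 4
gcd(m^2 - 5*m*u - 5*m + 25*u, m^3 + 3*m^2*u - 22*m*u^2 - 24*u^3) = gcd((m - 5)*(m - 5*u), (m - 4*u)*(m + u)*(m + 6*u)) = 1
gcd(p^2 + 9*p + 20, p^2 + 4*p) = p + 4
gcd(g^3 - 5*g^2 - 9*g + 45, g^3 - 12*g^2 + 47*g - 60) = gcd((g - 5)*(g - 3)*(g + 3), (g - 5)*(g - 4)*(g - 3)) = g^2 - 8*g + 15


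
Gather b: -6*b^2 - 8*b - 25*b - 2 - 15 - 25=-6*b^2 - 33*b - 42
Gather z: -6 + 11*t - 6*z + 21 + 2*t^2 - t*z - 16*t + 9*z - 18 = 2*t^2 - 5*t + z*(3 - t) - 3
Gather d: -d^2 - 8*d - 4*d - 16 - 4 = -d^2 - 12*d - 20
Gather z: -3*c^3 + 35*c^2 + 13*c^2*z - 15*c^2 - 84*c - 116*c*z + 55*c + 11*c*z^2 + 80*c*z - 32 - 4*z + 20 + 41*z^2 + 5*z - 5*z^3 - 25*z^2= -3*c^3 + 20*c^2 - 29*c - 5*z^3 + z^2*(11*c + 16) + z*(13*c^2 - 36*c + 1) - 12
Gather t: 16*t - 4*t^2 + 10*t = -4*t^2 + 26*t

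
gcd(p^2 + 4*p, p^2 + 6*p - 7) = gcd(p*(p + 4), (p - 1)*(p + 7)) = 1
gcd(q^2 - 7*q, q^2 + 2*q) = q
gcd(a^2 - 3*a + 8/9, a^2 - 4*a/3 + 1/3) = a - 1/3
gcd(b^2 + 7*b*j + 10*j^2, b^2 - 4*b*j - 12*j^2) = b + 2*j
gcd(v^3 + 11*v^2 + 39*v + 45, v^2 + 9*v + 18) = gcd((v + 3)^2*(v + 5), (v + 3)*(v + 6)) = v + 3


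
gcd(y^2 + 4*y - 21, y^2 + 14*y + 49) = y + 7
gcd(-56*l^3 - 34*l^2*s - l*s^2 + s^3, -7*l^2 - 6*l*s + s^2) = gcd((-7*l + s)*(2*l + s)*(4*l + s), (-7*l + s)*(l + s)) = -7*l + s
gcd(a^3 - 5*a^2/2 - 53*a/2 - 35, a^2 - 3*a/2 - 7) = a + 2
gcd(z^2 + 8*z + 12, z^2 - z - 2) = 1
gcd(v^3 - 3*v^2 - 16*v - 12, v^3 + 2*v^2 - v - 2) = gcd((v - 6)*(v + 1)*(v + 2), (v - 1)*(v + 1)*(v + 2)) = v^2 + 3*v + 2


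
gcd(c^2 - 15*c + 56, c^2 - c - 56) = c - 8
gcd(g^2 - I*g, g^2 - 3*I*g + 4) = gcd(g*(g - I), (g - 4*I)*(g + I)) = 1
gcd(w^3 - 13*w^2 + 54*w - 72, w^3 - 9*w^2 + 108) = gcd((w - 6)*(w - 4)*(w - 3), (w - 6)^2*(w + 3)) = w - 6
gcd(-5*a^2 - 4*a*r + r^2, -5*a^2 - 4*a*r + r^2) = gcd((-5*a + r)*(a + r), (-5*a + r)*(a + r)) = -5*a^2 - 4*a*r + r^2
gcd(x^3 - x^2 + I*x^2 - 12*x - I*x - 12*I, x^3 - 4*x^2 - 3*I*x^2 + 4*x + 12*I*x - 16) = x^2 + x*(-4 + I) - 4*I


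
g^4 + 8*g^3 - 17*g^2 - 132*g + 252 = (g - 3)*(g - 2)*(g + 6)*(g + 7)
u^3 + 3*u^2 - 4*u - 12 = (u - 2)*(u + 2)*(u + 3)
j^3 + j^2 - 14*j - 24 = (j - 4)*(j + 2)*(j + 3)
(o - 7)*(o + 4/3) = o^2 - 17*o/3 - 28/3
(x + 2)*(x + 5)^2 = x^3 + 12*x^2 + 45*x + 50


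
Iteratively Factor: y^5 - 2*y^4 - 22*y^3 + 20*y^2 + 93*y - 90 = (y - 2)*(y^4 - 22*y^2 - 24*y + 45) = (y - 2)*(y + 3)*(y^3 - 3*y^2 - 13*y + 15) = (y - 2)*(y - 1)*(y + 3)*(y^2 - 2*y - 15) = (y - 5)*(y - 2)*(y - 1)*(y + 3)*(y + 3)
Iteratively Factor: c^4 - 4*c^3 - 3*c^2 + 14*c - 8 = (c + 2)*(c^3 - 6*c^2 + 9*c - 4) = (c - 4)*(c + 2)*(c^2 - 2*c + 1) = (c - 4)*(c - 1)*(c + 2)*(c - 1)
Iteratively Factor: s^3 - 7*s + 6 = (s - 1)*(s^2 + s - 6) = (s - 2)*(s - 1)*(s + 3)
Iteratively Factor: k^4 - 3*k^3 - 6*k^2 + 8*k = (k + 2)*(k^3 - 5*k^2 + 4*k) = (k - 1)*(k + 2)*(k^2 - 4*k) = (k - 4)*(k - 1)*(k + 2)*(k)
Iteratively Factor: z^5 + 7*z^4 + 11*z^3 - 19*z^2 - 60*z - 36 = (z + 1)*(z^4 + 6*z^3 + 5*z^2 - 24*z - 36) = (z - 2)*(z + 1)*(z^3 + 8*z^2 + 21*z + 18) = (z - 2)*(z + 1)*(z + 3)*(z^2 + 5*z + 6) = (z - 2)*(z + 1)*(z + 2)*(z + 3)*(z + 3)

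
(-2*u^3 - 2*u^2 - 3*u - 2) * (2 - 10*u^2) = 20*u^5 + 20*u^4 + 26*u^3 + 16*u^2 - 6*u - 4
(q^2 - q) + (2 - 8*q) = q^2 - 9*q + 2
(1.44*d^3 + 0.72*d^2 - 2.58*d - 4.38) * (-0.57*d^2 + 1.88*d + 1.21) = -0.8208*d^5 + 2.2968*d^4 + 4.5666*d^3 - 1.4826*d^2 - 11.3562*d - 5.2998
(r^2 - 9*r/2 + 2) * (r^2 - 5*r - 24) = r^4 - 19*r^3/2 + r^2/2 + 98*r - 48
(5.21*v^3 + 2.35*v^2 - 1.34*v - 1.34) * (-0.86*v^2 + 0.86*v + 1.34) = -4.4806*v^5 + 2.4596*v^4 + 10.1548*v^3 + 3.149*v^2 - 2.948*v - 1.7956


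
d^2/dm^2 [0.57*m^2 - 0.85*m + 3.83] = 1.14000000000000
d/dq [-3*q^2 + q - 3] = 1 - 6*q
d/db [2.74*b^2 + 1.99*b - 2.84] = 5.48*b + 1.99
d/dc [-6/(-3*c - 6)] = -2/(c + 2)^2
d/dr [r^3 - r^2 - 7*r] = 3*r^2 - 2*r - 7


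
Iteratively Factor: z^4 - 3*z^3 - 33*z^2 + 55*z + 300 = (z + 3)*(z^3 - 6*z^2 - 15*z + 100) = (z - 5)*(z + 3)*(z^2 - z - 20) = (z - 5)*(z + 3)*(z + 4)*(z - 5)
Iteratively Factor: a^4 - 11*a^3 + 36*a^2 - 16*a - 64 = (a - 4)*(a^3 - 7*a^2 + 8*a + 16) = (a - 4)*(a + 1)*(a^2 - 8*a + 16) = (a - 4)^2*(a + 1)*(a - 4)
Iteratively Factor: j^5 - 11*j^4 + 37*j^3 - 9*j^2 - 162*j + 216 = (j + 2)*(j^4 - 13*j^3 + 63*j^2 - 135*j + 108) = (j - 3)*(j + 2)*(j^3 - 10*j^2 + 33*j - 36) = (j - 4)*(j - 3)*(j + 2)*(j^2 - 6*j + 9) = (j - 4)*(j - 3)^2*(j + 2)*(j - 3)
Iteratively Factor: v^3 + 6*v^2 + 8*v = (v + 2)*(v^2 + 4*v) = (v + 2)*(v + 4)*(v)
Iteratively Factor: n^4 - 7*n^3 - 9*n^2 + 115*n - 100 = (n + 4)*(n^3 - 11*n^2 + 35*n - 25) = (n - 5)*(n + 4)*(n^2 - 6*n + 5) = (n - 5)^2*(n + 4)*(n - 1)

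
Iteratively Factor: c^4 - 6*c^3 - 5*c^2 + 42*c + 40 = (c - 5)*(c^3 - c^2 - 10*c - 8) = (c - 5)*(c - 4)*(c^2 + 3*c + 2) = (c - 5)*(c - 4)*(c + 2)*(c + 1)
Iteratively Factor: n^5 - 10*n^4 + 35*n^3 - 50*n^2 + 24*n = (n)*(n^4 - 10*n^3 + 35*n^2 - 50*n + 24) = n*(n - 1)*(n^3 - 9*n^2 + 26*n - 24) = n*(n - 2)*(n - 1)*(n^2 - 7*n + 12) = n*(n - 4)*(n - 2)*(n - 1)*(n - 3)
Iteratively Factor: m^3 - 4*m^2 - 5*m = (m)*(m^2 - 4*m - 5) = m*(m - 5)*(m + 1)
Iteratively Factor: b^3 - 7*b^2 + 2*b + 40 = (b + 2)*(b^2 - 9*b + 20) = (b - 4)*(b + 2)*(b - 5)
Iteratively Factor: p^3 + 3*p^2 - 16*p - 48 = (p + 3)*(p^2 - 16) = (p + 3)*(p + 4)*(p - 4)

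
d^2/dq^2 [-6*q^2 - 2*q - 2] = -12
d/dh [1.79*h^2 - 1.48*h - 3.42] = 3.58*h - 1.48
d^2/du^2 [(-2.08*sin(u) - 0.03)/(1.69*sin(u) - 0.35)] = (1.316003*sin(u)^2 + 0.272545*sin(u) - 2.632006)/(4.826809*sin(u)^3 - 2.998905*sin(u)^2 + 0.621075*sin(u) - 0.042875)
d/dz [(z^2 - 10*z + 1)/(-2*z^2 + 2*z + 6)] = (-9*z^2 + 8*z - 31)/(2*(z^4 - 2*z^3 - 5*z^2 + 6*z + 9))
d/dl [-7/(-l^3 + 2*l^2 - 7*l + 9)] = 7*(-3*l^2 + 4*l - 7)/(l^3 - 2*l^2 + 7*l - 9)^2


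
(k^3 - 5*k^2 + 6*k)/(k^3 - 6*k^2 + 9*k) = (k - 2)/(k - 3)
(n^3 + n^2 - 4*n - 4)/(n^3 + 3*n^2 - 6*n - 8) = (n + 2)/(n + 4)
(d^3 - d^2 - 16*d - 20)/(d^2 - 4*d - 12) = (d^2 - 3*d - 10)/(d - 6)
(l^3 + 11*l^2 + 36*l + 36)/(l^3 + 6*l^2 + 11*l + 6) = (l + 6)/(l + 1)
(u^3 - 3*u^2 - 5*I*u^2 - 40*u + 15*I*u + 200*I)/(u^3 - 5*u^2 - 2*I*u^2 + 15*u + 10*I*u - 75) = (u^2 - 3*u - 40)/(u^2 + u*(-5 + 3*I) - 15*I)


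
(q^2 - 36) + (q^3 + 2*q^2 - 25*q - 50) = q^3 + 3*q^2 - 25*q - 86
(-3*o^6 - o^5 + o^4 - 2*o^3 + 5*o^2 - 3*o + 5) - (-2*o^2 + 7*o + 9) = -3*o^6 - o^5 + o^4 - 2*o^3 + 7*o^2 - 10*o - 4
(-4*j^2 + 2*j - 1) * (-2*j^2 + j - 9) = 8*j^4 - 8*j^3 + 40*j^2 - 19*j + 9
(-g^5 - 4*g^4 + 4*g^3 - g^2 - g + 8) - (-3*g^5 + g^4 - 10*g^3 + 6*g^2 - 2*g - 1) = 2*g^5 - 5*g^4 + 14*g^3 - 7*g^2 + g + 9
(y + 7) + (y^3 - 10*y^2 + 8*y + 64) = y^3 - 10*y^2 + 9*y + 71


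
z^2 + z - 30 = (z - 5)*(z + 6)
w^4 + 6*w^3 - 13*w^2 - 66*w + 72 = (w - 3)*(w - 1)*(w + 4)*(w + 6)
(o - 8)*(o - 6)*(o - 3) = o^3 - 17*o^2 + 90*o - 144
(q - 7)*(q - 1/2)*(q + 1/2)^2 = q^4 - 13*q^3/2 - 15*q^2/4 + 13*q/8 + 7/8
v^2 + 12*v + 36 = (v + 6)^2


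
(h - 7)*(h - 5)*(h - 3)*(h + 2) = h^4 - 13*h^3 + 41*h^2 + 37*h - 210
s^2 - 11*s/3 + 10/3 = (s - 2)*(s - 5/3)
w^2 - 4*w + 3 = (w - 3)*(w - 1)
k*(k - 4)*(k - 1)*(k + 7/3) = k^4 - 8*k^3/3 - 23*k^2/3 + 28*k/3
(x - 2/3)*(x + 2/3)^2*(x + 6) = x^4 + 20*x^3/3 + 32*x^2/9 - 80*x/27 - 16/9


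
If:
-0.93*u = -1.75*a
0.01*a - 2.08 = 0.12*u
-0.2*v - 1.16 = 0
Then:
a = -9.64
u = -18.14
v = -5.80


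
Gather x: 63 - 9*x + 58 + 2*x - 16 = 105 - 7*x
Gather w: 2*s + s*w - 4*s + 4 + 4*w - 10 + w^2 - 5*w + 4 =-2*s + w^2 + w*(s - 1) - 2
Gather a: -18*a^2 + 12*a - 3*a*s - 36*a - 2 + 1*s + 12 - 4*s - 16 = -18*a^2 + a*(-3*s - 24) - 3*s - 6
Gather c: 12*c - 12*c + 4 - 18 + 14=0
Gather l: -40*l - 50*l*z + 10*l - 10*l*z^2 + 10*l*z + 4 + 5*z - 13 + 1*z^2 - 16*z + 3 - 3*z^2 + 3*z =l*(-10*z^2 - 40*z - 30) - 2*z^2 - 8*z - 6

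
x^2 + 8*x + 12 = (x + 2)*(x + 6)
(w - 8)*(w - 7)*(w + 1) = w^3 - 14*w^2 + 41*w + 56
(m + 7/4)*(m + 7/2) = m^2 + 21*m/4 + 49/8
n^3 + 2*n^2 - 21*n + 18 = (n - 3)*(n - 1)*(n + 6)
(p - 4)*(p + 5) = p^2 + p - 20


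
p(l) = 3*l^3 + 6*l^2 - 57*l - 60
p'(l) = 9*l^2 + 12*l - 57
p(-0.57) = -26.12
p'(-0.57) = -60.92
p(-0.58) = -25.51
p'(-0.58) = -60.93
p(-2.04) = 55.78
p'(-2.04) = -44.03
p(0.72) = -96.81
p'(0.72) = -43.69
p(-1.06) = 3.59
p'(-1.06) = -59.61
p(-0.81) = -11.49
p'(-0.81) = -60.82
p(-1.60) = 34.27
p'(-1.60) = -53.16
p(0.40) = -81.65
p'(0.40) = -50.76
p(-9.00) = -1248.00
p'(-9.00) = 564.00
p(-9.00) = -1248.00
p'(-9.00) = 564.00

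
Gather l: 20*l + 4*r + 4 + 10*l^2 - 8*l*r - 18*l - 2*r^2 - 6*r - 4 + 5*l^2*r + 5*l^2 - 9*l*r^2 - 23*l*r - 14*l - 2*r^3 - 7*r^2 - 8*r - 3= l^2*(5*r + 15) + l*(-9*r^2 - 31*r - 12) - 2*r^3 - 9*r^2 - 10*r - 3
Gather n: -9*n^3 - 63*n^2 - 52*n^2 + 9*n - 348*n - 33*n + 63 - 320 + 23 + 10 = -9*n^3 - 115*n^2 - 372*n - 224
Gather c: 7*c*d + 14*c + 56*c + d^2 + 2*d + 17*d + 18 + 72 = c*(7*d + 70) + d^2 + 19*d + 90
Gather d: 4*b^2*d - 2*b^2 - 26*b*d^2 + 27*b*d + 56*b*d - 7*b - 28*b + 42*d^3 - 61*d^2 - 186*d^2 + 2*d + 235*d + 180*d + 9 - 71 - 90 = -2*b^2 - 35*b + 42*d^3 + d^2*(-26*b - 247) + d*(4*b^2 + 83*b + 417) - 152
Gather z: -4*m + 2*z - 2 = -4*m + 2*z - 2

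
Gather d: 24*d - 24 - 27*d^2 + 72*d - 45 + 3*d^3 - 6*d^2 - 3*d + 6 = 3*d^3 - 33*d^2 + 93*d - 63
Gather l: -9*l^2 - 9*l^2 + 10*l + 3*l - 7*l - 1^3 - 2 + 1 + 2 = -18*l^2 + 6*l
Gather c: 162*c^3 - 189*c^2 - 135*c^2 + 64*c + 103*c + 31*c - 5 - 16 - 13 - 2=162*c^3 - 324*c^2 + 198*c - 36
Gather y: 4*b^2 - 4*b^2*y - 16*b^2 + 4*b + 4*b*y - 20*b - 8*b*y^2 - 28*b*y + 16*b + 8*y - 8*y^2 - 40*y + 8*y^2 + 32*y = -12*b^2 - 8*b*y^2 + y*(-4*b^2 - 24*b)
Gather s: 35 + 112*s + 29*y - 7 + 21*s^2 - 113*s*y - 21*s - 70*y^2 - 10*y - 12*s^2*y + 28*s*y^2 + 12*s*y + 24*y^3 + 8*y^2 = s^2*(21 - 12*y) + s*(28*y^2 - 101*y + 91) + 24*y^3 - 62*y^2 + 19*y + 28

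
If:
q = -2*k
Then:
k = -q/2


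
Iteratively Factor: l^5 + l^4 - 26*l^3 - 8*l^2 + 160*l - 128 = (l - 1)*(l^4 + 2*l^3 - 24*l^2 - 32*l + 128) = (l - 1)*(l + 4)*(l^3 - 2*l^2 - 16*l + 32) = (l - 1)*(l + 4)^2*(l^2 - 6*l + 8) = (l - 2)*(l - 1)*(l + 4)^2*(l - 4)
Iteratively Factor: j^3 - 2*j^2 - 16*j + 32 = (j - 2)*(j^2 - 16) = (j - 4)*(j - 2)*(j + 4)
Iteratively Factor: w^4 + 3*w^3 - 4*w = (w + 2)*(w^3 + w^2 - 2*w) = (w - 1)*(w + 2)*(w^2 + 2*w) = w*(w - 1)*(w + 2)*(w + 2)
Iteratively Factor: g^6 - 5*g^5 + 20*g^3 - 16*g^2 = (g - 1)*(g^5 - 4*g^4 - 4*g^3 + 16*g^2) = g*(g - 1)*(g^4 - 4*g^3 - 4*g^2 + 16*g) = g^2*(g - 1)*(g^3 - 4*g^2 - 4*g + 16) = g^2*(g - 4)*(g - 1)*(g^2 - 4) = g^2*(g - 4)*(g - 1)*(g + 2)*(g - 2)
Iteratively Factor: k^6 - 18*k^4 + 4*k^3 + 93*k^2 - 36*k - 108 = (k - 2)*(k^5 + 2*k^4 - 14*k^3 - 24*k^2 + 45*k + 54) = (k - 2)*(k + 1)*(k^4 + k^3 - 15*k^2 - 9*k + 54) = (k - 2)^2*(k + 1)*(k^3 + 3*k^2 - 9*k - 27) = (k - 3)*(k - 2)^2*(k + 1)*(k^2 + 6*k + 9) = (k - 3)*(k - 2)^2*(k + 1)*(k + 3)*(k + 3)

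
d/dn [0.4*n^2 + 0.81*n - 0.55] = 0.8*n + 0.81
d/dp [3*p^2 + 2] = 6*p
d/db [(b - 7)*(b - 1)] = 2*b - 8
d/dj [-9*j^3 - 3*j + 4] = -27*j^2 - 3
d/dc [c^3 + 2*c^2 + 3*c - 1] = 3*c^2 + 4*c + 3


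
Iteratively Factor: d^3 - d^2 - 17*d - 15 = (d - 5)*(d^2 + 4*d + 3) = (d - 5)*(d + 1)*(d + 3)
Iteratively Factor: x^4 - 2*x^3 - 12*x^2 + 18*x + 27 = (x + 1)*(x^3 - 3*x^2 - 9*x + 27) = (x - 3)*(x + 1)*(x^2 - 9) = (x - 3)*(x + 1)*(x + 3)*(x - 3)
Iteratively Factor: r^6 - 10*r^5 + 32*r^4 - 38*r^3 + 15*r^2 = (r - 3)*(r^5 - 7*r^4 + 11*r^3 - 5*r^2) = r*(r - 3)*(r^4 - 7*r^3 + 11*r^2 - 5*r) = r*(r - 3)*(r - 1)*(r^3 - 6*r^2 + 5*r) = r^2*(r - 3)*(r - 1)*(r^2 - 6*r + 5) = r^2*(r - 3)*(r - 1)^2*(r - 5)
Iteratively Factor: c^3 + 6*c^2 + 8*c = (c + 4)*(c^2 + 2*c) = (c + 2)*(c + 4)*(c)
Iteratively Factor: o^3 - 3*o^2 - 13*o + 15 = (o - 5)*(o^2 + 2*o - 3) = (o - 5)*(o - 1)*(o + 3)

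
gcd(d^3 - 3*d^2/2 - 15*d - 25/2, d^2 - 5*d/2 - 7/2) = d + 1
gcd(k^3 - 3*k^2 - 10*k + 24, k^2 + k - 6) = k^2 + k - 6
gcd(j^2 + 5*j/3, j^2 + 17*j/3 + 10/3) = 1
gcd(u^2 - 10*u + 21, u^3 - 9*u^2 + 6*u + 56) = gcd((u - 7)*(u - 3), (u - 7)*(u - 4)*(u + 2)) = u - 7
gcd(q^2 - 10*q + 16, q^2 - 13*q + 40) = q - 8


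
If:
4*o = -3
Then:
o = -3/4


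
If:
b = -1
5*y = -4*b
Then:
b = -1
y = 4/5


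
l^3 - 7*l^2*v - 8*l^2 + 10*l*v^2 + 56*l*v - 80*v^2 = (l - 8)*(l - 5*v)*(l - 2*v)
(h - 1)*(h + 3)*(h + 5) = h^3 + 7*h^2 + 7*h - 15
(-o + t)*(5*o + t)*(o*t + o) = -5*o^3*t - 5*o^3 + 4*o^2*t^2 + 4*o^2*t + o*t^3 + o*t^2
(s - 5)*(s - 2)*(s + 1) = s^3 - 6*s^2 + 3*s + 10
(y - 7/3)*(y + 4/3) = y^2 - y - 28/9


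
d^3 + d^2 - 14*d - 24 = (d - 4)*(d + 2)*(d + 3)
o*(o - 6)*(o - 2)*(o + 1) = o^4 - 7*o^3 + 4*o^2 + 12*o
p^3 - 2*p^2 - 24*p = p*(p - 6)*(p + 4)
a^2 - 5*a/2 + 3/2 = (a - 3/2)*(a - 1)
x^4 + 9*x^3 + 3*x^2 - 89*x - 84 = (x - 3)*(x + 1)*(x + 4)*(x + 7)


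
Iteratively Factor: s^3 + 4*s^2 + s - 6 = (s + 2)*(s^2 + 2*s - 3) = (s + 2)*(s + 3)*(s - 1)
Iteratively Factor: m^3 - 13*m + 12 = (m - 1)*(m^2 + m - 12) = (m - 3)*(m - 1)*(m + 4)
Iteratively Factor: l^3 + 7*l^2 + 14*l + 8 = (l + 1)*(l^2 + 6*l + 8) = (l + 1)*(l + 2)*(l + 4)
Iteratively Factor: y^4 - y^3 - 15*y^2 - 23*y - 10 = (y + 1)*(y^3 - 2*y^2 - 13*y - 10) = (y + 1)*(y + 2)*(y^2 - 4*y - 5) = (y - 5)*(y + 1)*(y + 2)*(y + 1)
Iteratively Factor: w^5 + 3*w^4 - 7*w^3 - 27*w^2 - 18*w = (w + 1)*(w^4 + 2*w^3 - 9*w^2 - 18*w) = (w - 3)*(w + 1)*(w^3 + 5*w^2 + 6*w) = w*(w - 3)*(w + 1)*(w^2 + 5*w + 6) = w*(w - 3)*(w + 1)*(w + 3)*(w + 2)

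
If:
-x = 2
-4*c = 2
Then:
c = -1/2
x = -2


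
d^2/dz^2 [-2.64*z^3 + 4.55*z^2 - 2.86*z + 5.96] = 9.1 - 15.84*z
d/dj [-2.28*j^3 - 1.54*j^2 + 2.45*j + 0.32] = -6.84*j^2 - 3.08*j + 2.45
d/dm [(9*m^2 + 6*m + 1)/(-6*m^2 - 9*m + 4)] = 3*(-15*m^2 + 28*m + 11)/(36*m^4 + 108*m^3 + 33*m^2 - 72*m + 16)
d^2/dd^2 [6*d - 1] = 0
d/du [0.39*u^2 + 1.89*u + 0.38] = 0.78*u + 1.89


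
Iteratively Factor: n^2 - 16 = (n - 4)*(n + 4)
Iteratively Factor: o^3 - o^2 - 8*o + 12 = (o - 2)*(o^2 + o - 6) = (o - 2)*(o + 3)*(o - 2)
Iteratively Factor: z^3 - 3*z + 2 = (z + 2)*(z^2 - 2*z + 1) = (z - 1)*(z + 2)*(z - 1)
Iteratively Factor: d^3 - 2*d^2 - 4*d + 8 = (d + 2)*(d^2 - 4*d + 4) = (d - 2)*(d + 2)*(d - 2)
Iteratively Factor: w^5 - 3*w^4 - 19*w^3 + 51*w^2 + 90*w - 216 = (w - 4)*(w^4 + w^3 - 15*w^2 - 9*w + 54) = (w - 4)*(w - 2)*(w^3 + 3*w^2 - 9*w - 27) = (w - 4)*(w - 3)*(w - 2)*(w^2 + 6*w + 9) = (w - 4)*(w - 3)*(w - 2)*(w + 3)*(w + 3)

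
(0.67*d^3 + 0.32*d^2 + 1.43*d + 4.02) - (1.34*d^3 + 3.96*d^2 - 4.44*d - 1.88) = -0.67*d^3 - 3.64*d^2 + 5.87*d + 5.9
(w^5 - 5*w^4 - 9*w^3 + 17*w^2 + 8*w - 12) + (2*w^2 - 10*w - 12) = w^5 - 5*w^4 - 9*w^3 + 19*w^2 - 2*w - 24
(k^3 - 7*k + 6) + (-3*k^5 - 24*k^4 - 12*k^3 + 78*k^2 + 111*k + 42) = -3*k^5 - 24*k^4 - 11*k^3 + 78*k^2 + 104*k + 48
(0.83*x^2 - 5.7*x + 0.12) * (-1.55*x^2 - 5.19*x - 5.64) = -1.2865*x^4 + 4.5273*x^3 + 24.7158*x^2 + 31.5252*x - 0.6768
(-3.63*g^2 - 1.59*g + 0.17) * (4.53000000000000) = -16.4439*g^2 - 7.2027*g + 0.7701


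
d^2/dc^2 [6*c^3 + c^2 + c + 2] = 36*c + 2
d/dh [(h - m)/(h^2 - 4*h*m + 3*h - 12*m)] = (h^2 - 4*h*m + 3*h - 12*m - (h - m)*(2*h - 4*m + 3))/(h^2 - 4*h*m + 3*h - 12*m)^2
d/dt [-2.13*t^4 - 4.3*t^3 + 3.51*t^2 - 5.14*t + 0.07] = -8.52*t^3 - 12.9*t^2 + 7.02*t - 5.14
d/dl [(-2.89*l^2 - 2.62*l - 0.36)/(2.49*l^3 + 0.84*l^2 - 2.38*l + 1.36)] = (7.1961*l^4 + 13.0476*l^3 + 11.7682*l^2 - 7.256*l - 4.42)/(6.2001*l^6 + 4.1832*l^5 - 11.1468*l^4 + 2.7744*l^3 + 7.9492*l^2 - 6.4736*l + 1.8496)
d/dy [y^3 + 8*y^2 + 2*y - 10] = 3*y^2 + 16*y + 2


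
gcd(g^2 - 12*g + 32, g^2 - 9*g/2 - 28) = g - 8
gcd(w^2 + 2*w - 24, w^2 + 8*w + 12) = w + 6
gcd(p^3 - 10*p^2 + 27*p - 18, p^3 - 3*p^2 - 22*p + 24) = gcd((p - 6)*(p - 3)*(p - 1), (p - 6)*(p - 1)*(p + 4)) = p^2 - 7*p + 6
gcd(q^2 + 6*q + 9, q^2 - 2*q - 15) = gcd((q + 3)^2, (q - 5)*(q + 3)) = q + 3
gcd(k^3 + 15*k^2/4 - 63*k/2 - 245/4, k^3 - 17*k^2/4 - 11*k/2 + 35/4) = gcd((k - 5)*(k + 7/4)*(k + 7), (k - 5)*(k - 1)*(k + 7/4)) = k^2 - 13*k/4 - 35/4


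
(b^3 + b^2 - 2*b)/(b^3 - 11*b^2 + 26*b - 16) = b*(b + 2)/(b^2 - 10*b + 16)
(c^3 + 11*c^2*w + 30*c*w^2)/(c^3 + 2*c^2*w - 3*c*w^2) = (c^2 + 11*c*w + 30*w^2)/(c^2 + 2*c*w - 3*w^2)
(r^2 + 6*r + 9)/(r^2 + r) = (r^2 + 6*r + 9)/(r*(r + 1))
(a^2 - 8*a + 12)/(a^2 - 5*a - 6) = (a - 2)/(a + 1)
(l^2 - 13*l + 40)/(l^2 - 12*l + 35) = (l - 8)/(l - 7)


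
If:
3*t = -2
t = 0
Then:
No Solution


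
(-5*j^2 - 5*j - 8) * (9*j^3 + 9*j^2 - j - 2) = -45*j^5 - 90*j^4 - 112*j^3 - 57*j^2 + 18*j + 16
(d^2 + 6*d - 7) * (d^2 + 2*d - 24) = d^4 + 8*d^3 - 19*d^2 - 158*d + 168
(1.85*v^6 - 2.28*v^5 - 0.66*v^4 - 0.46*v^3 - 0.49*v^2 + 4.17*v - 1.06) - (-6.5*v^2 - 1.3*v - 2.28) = 1.85*v^6 - 2.28*v^5 - 0.66*v^4 - 0.46*v^3 + 6.01*v^2 + 5.47*v + 1.22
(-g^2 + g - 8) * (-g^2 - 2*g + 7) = g^4 + g^3 - g^2 + 23*g - 56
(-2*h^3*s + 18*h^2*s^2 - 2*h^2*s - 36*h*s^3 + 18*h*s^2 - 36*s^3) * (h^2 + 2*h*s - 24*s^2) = -2*h^5*s + 14*h^4*s^2 - 2*h^4*s + 48*h^3*s^3 + 14*h^3*s^2 - 504*h^2*s^4 + 48*h^2*s^3 + 864*h*s^5 - 504*h*s^4 + 864*s^5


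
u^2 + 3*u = u*(u + 3)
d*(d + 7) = d^2 + 7*d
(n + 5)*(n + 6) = n^2 + 11*n + 30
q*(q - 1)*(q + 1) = q^3 - q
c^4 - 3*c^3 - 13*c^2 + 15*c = c*(c - 5)*(c - 1)*(c + 3)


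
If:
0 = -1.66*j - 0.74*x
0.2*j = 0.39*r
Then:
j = -0.44578313253012*x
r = -0.228606734630831*x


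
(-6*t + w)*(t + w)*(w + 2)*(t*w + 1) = -6*t^3*w^2 - 12*t^3*w - 5*t^2*w^3 - 10*t^2*w^2 - 6*t^2*w - 12*t^2 + t*w^4 + 2*t*w^3 - 5*t*w^2 - 10*t*w + w^3 + 2*w^2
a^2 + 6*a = a*(a + 6)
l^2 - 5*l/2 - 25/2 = (l - 5)*(l + 5/2)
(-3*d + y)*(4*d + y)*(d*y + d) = -12*d^3*y - 12*d^3 + d^2*y^2 + d^2*y + d*y^3 + d*y^2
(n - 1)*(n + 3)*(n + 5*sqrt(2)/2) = n^3 + 2*n^2 + 5*sqrt(2)*n^2/2 - 3*n + 5*sqrt(2)*n - 15*sqrt(2)/2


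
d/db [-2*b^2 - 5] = -4*b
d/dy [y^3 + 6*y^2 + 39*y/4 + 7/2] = 3*y^2 + 12*y + 39/4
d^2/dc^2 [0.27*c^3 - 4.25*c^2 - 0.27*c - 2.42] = 1.62*c - 8.5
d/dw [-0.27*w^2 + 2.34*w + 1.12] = 2.34 - 0.54*w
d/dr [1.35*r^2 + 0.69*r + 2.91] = 2.7*r + 0.69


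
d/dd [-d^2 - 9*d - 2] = -2*d - 9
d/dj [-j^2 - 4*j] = -2*j - 4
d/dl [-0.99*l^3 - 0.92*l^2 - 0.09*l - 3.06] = -2.97*l^2 - 1.84*l - 0.09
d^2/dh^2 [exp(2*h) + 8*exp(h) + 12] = 4*(exp(h) + 2)*exp(h)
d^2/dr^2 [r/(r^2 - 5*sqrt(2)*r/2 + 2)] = 4*(r*(4*r - 5*sqrt(2))^2 + (-6*r + 5*sqrt(2))*(2*r^2 - 5*sqrt(2)*r + 4))/(2*r^2 - 5*sqrt(2)*r + 4)^3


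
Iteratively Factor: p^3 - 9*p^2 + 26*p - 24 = (p - 3)*(p^2 - 6*p + 8) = (p - 3)*(p - 2)*(p - 4)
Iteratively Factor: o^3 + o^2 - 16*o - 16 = (o + 1)*(o^2 - 16) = (o - 4)*(o + 1)*(o + 4)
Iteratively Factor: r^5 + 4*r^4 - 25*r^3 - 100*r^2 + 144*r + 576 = (r + 4)*(r^4 - 25*r^2 + 144) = (r - 4)*(r + 4)*(r^3 + 4*r^2 - 9*r - 36) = (r - 4)*(r + 4)^2*(r^2 - 9) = (r - 4)*(r + 3)*(r + 4)^2*(r - 3)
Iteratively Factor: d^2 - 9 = (d - 3)*(d + 3)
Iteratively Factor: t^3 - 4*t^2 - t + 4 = (t - 4)*(t^2 - 1) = (t - 4)*(t + 1)*(t - 1)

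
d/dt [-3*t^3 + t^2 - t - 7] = -9*t^2 + 2*t - 1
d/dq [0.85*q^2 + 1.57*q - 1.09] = 1.7*q + 1.57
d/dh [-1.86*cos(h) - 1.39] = 1.86*sin(h)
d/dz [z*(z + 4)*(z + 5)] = 3*z^2 + 18*z + 20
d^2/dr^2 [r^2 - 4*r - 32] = 2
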